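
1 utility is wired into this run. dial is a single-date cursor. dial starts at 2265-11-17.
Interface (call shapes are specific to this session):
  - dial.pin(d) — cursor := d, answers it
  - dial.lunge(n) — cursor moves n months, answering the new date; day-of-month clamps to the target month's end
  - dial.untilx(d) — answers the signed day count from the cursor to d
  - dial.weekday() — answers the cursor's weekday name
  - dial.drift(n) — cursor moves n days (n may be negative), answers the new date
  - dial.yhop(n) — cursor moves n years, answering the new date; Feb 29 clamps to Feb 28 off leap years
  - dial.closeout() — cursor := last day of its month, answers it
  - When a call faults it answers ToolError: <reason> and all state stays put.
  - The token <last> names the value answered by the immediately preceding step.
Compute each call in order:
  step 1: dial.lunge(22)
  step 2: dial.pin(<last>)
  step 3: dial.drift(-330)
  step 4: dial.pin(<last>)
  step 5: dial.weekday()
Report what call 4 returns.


Step: dial.lunge[n=22]
Result: 2267-09-17
Step: dial.pin[d=<last>]
Result: 2267-09-17
Step: dial.drift[n=-330]
Result: 2266-10-22
Step: dial.pin[d=<last>]
Result: 2266-10-22
Step: dial.weekday[]
Result: Monday

Answer: 2266-10-22


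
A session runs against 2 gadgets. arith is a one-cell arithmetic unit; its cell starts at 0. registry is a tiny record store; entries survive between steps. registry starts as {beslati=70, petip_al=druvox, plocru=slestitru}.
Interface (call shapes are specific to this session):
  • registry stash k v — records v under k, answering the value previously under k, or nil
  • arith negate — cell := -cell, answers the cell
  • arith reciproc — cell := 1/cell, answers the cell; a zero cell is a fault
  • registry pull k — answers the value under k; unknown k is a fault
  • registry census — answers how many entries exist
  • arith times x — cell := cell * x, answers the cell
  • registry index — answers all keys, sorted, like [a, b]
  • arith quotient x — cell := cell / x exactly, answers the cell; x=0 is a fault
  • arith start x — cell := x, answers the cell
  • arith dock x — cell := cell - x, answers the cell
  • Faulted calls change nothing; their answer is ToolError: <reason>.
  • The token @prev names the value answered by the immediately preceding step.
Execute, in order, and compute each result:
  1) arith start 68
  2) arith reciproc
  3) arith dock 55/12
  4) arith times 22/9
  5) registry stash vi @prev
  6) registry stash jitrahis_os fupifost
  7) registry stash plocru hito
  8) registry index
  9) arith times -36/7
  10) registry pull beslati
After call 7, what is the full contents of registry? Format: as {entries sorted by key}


Answer: {beslati=70, jitrahis_os=fupifost, petip_al=druvox, plocru=hito, vi=-5126/459}

Derivation:
→ arith start(x=68)
← 68
→ arith reciproc()
← 1/68
→ arith dock(x=55/12)
← -233/51
→ arith times(x=22/9)
← -5126/459
→ registry stash(k=vi, v=@prev)
← nil
→ registry stash(k=jitrahis_os, v=fupifost)
← nil
→ registry stash(k=plocru, v=hito)
← slestitru
→ registry index()
← [beslati, jitrahis_os, petip_al, plocru, vi]
→ arith times(x=-36/7)
← 20504/357
→ registry pull(k=beslati)
← 70


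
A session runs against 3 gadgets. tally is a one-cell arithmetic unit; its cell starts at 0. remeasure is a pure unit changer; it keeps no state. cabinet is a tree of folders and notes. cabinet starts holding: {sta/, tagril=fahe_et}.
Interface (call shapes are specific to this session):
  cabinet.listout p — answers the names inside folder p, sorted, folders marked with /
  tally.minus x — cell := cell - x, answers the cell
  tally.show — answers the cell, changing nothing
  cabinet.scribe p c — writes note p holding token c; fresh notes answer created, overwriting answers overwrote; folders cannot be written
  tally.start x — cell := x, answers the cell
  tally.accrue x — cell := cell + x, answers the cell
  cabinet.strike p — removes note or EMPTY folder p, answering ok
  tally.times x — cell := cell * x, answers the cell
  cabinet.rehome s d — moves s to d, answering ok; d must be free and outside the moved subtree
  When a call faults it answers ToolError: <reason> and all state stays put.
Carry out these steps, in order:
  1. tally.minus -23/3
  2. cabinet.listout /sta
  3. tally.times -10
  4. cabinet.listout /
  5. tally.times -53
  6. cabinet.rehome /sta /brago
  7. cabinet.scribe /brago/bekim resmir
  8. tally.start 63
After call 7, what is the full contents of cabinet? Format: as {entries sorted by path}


I call tally.minus on x→-23/3, which returns 23/3.
Then cabinet.listout on p→/sta, and see [].
Using tally.times on x→-10, which returns -230/3.
I use cabinet.listout on p→/: [sta/, tagril].
I try tally.times on x→-53, which returns 12190/3.
Using cabinet.rehome on s→/sta, d→/brago, — result: ok.
I try cabinet.scribe on p→/brago/bekim, c→resmir, yielding created.
Now I run tally.start on x→63, and get 63.

Answer: {brago/, brago/bekim=resmir, tagril=fahe_et}


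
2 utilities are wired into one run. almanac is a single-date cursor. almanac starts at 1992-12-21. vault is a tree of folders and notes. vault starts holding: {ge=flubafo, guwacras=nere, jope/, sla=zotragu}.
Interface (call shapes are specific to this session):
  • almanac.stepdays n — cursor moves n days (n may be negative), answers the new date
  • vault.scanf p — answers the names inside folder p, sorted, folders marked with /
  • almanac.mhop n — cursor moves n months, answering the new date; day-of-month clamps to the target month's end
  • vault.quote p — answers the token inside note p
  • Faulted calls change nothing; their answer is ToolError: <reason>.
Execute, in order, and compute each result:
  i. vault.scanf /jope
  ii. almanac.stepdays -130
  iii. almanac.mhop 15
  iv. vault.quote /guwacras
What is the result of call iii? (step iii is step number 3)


Answer: 1993-11-13

Derivation:
Using scanf with p='/jope', and observe [].
Invoking stepdays with n='-130', and observe 1992-08-13.
I use mhop with n='15', giving 1993-11-13.
Calling quote with p='/guwacras', yielding nere.


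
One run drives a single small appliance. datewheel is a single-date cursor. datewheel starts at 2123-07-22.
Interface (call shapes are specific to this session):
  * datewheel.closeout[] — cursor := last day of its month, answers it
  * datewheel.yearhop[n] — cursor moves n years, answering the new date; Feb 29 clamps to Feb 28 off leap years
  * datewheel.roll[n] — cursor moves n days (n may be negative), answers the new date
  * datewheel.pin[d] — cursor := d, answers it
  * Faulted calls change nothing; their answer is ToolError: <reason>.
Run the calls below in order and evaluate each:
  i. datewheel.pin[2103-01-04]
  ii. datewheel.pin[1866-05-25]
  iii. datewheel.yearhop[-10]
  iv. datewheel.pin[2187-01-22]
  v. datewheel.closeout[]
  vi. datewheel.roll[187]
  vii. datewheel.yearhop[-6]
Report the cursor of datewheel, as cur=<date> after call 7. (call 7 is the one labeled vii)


Answer: cur=2181-08-06

Derivation:
// 1. pin(d='2103-01-04') ~> 2103-01-04
// 2. pin(d='1866-05-25') ~> 1866-05-25
// 3. yearhop(n='-10') ~> 1856-05-25
// 4. pin(d='2187-01-22') ~> 2187-01-22
// 5. closeout() ~> 2187-01-31
// 6. roll(n='187') ~> 2187-08-06
// 7. yearhop(n='-6') ~> 2181-08-06


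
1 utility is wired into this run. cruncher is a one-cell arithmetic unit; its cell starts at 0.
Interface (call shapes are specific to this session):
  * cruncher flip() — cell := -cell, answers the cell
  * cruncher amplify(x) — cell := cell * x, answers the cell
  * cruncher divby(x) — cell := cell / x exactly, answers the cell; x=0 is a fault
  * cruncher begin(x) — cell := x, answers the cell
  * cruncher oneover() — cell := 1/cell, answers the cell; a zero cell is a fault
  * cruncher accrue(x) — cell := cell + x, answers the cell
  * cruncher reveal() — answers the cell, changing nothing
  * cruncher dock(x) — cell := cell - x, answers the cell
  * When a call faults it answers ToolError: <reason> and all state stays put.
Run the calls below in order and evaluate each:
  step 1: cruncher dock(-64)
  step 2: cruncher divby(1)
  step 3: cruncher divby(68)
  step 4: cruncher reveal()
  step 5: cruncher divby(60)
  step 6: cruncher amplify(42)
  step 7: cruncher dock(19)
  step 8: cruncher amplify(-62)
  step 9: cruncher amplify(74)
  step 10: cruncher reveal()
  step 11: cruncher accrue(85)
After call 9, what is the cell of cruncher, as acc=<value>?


~$ cruncher dock x→-64
[out] 64
~$ cruncher divby x→1
[out] 64
~$ cruncher divby x→68
[out] 16/17
~$ cruncher reveal
[out] 16/17
~$ cruncher divby x→60
[out] 4/255
~$ cruncher amplify x→42
[out] 56/85
~$ cruncher dock x→19
[out] -1559/85
~$ cruncher amplify x→-62
[out] 96658/85
~$ cruncher amplify x→74
[out] 7152692/85
~$ cruncher reveal
[out] 7152692/85
~$ cruncher accrue x→85
[out] 7159917/85

Answer: acc=7152692/85


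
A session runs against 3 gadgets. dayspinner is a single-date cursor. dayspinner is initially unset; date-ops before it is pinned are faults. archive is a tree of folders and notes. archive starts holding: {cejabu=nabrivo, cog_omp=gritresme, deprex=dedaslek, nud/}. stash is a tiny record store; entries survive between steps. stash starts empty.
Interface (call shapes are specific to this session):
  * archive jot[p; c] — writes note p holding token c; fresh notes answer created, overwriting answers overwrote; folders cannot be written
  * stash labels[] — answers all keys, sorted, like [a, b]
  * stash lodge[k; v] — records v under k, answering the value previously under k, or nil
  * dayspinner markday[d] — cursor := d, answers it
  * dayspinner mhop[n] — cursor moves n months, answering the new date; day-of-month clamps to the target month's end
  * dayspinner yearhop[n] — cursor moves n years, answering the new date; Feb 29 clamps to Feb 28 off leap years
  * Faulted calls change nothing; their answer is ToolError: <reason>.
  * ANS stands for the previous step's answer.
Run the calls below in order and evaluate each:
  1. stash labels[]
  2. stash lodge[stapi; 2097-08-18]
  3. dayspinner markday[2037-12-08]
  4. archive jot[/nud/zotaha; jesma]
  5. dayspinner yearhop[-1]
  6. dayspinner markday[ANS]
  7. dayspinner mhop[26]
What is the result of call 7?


I invoke stash labels, giving [].
I try stash lodge passing k: stapi, v: 2097-08-18, → nil.
I call dayspinner markday passing d: 2037-12-08, giving 2037-12-08.
Now I run archive jot passing p: /nud/zotaha, c: jesma, and see created.
I run dayspinner yearhop passing n: -1, yielding 2036-12-08.
I call dayspinner markday passing d: ANS, giving 2036-12-08.
Now I run dayspinner mhop passing n: 26, and get 2039-02-08.

Answer: 2039-02-08


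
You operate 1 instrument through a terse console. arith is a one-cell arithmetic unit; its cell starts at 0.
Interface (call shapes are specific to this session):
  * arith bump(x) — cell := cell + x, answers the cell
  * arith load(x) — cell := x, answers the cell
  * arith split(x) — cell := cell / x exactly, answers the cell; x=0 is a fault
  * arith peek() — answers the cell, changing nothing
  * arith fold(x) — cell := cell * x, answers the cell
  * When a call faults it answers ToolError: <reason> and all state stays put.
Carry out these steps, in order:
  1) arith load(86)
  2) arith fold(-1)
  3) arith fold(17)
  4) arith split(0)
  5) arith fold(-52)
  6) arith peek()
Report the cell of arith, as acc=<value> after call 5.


Answer: acc=76024

Derivation:
% arith load 86
  86
% arith fold -1
  -86
% arith fold 17
  -1462
% arith split 0
  ToolError: division by zero
% arith fold -52
  76024
% arith peek
  76024


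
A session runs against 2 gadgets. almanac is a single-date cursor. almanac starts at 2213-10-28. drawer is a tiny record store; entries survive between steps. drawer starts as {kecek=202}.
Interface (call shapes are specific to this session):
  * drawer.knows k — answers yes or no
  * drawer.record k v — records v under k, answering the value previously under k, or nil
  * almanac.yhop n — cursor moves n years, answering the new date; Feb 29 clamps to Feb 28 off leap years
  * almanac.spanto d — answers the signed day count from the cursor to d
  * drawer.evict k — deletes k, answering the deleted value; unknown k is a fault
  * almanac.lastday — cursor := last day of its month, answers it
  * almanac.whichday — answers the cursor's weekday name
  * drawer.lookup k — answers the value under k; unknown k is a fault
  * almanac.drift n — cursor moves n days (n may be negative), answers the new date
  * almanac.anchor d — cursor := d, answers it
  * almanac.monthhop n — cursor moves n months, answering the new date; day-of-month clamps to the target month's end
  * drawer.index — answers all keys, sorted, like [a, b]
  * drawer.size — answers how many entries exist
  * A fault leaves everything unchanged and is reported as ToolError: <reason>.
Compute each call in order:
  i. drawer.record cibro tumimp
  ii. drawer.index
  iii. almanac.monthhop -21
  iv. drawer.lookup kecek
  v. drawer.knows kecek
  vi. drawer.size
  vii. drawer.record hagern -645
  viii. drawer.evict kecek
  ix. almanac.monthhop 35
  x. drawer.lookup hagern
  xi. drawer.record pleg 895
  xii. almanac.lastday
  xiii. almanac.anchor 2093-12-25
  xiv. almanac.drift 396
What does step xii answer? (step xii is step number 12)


> record cibro tumimp
:: nil
> index
:: [cibro, kecek]
> monthhop -21
:: 2212-01-28
> lookup kecek
:: 202
> knows kecek
:: yes
> size
:: 2
> record hagern -645
:: nil
> evict kecek
:: 202
> monthhop 35
:: 2214-12-28
> lookup hagern
:: -645
> record pleg 895
:: nil
> lastday
:: 2214-12-31
> anchor 2093-12-25
:: 2093-12-25
> drift 396
:: 2095-01-25

Answer: 2214-12-31


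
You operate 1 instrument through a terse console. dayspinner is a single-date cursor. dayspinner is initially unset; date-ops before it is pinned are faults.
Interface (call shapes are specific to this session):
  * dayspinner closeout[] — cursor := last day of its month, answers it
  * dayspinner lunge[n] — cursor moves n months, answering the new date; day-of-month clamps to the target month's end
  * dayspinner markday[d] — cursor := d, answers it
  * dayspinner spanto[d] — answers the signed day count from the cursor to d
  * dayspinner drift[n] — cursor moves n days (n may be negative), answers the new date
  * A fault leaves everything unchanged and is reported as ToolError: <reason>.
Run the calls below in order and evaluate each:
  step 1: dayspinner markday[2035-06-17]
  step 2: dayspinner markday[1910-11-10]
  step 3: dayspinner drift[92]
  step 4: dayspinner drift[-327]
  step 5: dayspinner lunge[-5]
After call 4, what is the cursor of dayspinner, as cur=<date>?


Answer: cur=1910-03-20

Derivation:
Then dayspinner markday passing d='2035-06-17', yielding 2035-06-17.
Invoking dayspinner markday passing d='1910-11-10', and observe 1910-11-10.
Calling dayspinner drift passing n='92', yielding 1911-02-10.
Now I run dayspinner drift passing n='-327', giving 1910-03-20.
I call dayspinner lunge passing n='-5', and observe 1909-10-20.


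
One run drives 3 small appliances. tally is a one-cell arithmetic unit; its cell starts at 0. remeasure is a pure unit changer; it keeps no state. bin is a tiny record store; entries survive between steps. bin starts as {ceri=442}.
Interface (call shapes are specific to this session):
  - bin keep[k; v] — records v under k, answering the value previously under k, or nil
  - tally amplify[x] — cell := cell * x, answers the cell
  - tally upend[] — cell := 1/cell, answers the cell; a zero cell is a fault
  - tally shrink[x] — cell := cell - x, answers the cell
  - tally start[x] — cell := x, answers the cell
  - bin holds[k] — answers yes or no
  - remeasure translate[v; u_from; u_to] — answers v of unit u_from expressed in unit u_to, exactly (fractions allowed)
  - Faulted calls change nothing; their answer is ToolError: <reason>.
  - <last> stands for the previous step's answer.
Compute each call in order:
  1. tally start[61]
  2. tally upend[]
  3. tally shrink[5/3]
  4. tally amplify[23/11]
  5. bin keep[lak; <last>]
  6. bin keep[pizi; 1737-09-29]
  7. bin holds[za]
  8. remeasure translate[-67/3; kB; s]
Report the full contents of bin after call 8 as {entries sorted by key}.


Answer: {ceri=442, lak=-6946/2013, pizi=1737-09-29}

Derivation:
→ tally start(x='61')
← 61
→ tally upend()
← 1/61
→ tally shrink(x='5/3')
← -302/183
→ tally amplify(x='23/11')
← -6946/2013
→ bin keep(k='lak', v='<last>')
← nil
→ bin keep(k='pizi', v='1737-09-29')
← nil
→ bin holds(k='za')
← no
→ remeasure translate(v='-67/3', u_from='kB', u_to='s')
← ToolError: incompatible units


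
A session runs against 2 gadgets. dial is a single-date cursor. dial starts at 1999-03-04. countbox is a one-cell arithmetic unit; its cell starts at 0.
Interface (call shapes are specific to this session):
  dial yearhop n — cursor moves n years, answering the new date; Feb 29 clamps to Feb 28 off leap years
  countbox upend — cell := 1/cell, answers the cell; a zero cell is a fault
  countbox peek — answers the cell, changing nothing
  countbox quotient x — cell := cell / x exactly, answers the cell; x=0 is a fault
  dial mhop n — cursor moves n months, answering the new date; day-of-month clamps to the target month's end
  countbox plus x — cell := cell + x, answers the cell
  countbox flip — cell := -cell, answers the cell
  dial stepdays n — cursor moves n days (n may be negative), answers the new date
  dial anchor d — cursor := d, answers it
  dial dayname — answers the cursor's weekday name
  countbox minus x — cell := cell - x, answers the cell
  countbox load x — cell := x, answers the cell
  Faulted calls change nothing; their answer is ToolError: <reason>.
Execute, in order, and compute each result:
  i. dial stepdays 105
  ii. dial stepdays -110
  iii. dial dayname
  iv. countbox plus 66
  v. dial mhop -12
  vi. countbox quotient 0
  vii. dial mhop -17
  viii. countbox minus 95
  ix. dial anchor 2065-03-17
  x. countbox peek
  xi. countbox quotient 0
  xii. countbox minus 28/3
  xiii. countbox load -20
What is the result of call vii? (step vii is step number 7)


I try dial stepdays using n='105': 1999-06-17.
I use dial stepdays using n='-110', — result: 1999-02-27.
I invoke dial dayname, — result: Saturday.
I invoke countbox plus using x='66', and get 66.
Calling dial mhop using n='-12', which returns 1998-02-27.
I run countbox quotient using x='0', and observe ToolError: division by zero.
Calling dial mhop using n='-17', and see 1996-09-27.
Using countbox minus using x='95', which returns -29.
I call dial anchor using d='2065-03-17', and observe 2065-03-17.
Invoking countbox peek, yielding -29.
I try countbox quotient using x='0', and see ToolError: division by zero.
Using countbox minus using x='28/3', yielding -115/3.
Using countbox load using x='-20', and get -20.

Answer: 1996-09-27


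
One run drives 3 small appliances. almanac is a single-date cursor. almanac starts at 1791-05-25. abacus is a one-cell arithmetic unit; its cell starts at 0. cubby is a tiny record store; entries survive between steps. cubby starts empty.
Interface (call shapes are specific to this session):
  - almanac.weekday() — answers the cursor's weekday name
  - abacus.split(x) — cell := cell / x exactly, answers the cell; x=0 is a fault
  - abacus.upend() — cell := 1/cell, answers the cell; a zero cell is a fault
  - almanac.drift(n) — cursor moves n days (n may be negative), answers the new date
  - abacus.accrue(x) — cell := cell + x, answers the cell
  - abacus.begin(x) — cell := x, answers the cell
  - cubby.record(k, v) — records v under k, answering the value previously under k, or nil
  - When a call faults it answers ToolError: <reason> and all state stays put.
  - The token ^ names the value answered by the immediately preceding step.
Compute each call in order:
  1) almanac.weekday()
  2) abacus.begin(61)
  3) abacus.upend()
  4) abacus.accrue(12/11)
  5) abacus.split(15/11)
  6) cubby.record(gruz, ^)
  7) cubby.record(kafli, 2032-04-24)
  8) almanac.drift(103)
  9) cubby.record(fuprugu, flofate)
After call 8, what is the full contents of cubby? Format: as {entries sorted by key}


Answer: {gruz=743/915, kafli=2032-04-24}

Derivation:
I use almanac.weekday(), which returns Wednesday.
I run abacus.begin with x→61: 61.
Now I run abacus.upend(), and see 1/61.
Then abacus.accrue with x→12/11, which returns 743/671.
I call abacus.split with x→15/11, yielding 743/915.
I call cubby.record with k→gruz, v→^, giving nil.
Now I run cubby.record with k→kafli, v→2032-04-24, giving nil.
Then almanac.drift with n→103, and see 1791-09-05.
I invoke cubby.record with k→fuprugu, v→flofate: nil.


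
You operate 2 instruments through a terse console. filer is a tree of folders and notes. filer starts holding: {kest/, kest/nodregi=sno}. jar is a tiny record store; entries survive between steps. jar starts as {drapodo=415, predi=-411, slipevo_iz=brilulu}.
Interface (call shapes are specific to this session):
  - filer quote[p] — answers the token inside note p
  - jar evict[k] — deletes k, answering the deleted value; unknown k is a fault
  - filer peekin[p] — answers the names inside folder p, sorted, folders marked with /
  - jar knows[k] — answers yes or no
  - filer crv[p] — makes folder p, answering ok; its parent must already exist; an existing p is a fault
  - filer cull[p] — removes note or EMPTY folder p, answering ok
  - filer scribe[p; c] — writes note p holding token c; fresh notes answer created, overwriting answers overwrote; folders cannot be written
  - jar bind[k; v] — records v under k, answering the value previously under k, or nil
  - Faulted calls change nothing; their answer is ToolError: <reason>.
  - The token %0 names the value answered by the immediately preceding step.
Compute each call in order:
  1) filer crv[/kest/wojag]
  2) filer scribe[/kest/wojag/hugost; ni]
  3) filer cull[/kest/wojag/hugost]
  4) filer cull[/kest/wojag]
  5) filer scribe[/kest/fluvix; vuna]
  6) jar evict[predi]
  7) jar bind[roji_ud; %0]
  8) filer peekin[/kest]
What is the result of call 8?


Answer: [fluvix, nodregi]

Derivation:
Act: filer crv[p: /kest/wojag]
Obs: ok
Act: filer scribe[p: /kest/wojag/hugost; c: ni]
Obs: created
Act: filer cull[p: /kest/wojag/hugost]
Obs: ok
Act: filer cull[p: /kest/wojag]
Obs: ok
Act: filer scribe[p: /kest/fluvix; c: vuna]
Obs: created
Act: jar evict[k: predi]
Obs: -411
Act: jar bind[k: roji_ud; v: %0]
Obs: nil
Act: filer peekin[p: /kest]
Obs: [fluvix, nodregi]


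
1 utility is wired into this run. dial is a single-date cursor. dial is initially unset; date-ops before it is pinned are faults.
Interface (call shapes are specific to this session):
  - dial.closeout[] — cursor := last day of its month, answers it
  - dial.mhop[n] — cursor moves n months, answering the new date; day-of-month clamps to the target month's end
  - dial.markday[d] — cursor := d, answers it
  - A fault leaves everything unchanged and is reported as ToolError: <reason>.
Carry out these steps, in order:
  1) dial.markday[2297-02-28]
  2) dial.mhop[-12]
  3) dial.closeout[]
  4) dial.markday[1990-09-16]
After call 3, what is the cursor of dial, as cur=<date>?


-- 1. markday(d='2297-02-28') : 2297-02-28
-- 2. mhop(n='-12') : 2296-02-28
-- 3. closeout() : 2296-02-29
-- 4. markday(d='1990-09-16') : 1990-09-16

Answer: cur=2296-02-29


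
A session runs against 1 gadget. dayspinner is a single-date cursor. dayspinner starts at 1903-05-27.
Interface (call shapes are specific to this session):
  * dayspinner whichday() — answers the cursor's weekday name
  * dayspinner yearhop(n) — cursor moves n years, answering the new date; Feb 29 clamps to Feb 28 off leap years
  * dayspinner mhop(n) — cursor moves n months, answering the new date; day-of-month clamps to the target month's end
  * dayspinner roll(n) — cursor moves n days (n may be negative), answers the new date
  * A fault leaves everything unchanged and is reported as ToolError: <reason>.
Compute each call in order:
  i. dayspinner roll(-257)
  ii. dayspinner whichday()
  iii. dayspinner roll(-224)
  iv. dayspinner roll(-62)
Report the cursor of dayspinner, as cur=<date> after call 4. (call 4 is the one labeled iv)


Answer: cur=1901-11-30

Derivation:
[in] dayspinner roll -257
:: 1902-09-12
[in] dayspinner whichday
:: Friday
[in] dayspinner roll -224
:: 1902-01-31
[in] dayspinner roll -62
:: 1901-11-30


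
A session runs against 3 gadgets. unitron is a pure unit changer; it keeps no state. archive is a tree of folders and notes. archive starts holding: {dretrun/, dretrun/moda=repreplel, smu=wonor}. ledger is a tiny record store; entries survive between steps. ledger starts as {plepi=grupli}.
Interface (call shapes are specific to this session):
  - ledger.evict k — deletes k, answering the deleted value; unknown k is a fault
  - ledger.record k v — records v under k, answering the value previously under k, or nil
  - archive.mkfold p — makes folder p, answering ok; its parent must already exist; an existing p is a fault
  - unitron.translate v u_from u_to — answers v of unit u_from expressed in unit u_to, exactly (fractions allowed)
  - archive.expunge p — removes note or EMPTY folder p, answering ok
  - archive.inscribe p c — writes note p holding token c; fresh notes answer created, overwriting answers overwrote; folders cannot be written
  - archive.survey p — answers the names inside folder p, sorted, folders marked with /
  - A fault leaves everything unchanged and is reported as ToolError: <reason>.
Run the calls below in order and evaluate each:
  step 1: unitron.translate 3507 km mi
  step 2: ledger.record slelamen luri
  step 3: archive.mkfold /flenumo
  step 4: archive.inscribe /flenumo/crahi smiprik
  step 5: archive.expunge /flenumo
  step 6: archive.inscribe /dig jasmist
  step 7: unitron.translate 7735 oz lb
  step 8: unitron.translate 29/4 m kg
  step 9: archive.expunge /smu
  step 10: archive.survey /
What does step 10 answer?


==> translate(v='3507', u_from='km', u_to='mi')
<== 18265625/8382
==> record(k='slelamen', v='luri')
<== nil
==> mkfold(p='/flenumo')
<== ok
==> inscribe(p='/flenumo/crahi', c='smiprik')
<== created
==> expunge(p='/flenumo')
<== ToolError: not empty
==> inscribe(p='/dig', c='jasmist')
<== created
==> translate(v='7735', u_from='oz', u_to='lb')
<== 7735/16
==> translate(v='29/4', u_from='m', u_to='kg')
<== ToolError: incompatible units
==> expunge(p='/smu')
<== ok
==> survey(p='/')
<== [dig, dretrun/, flenumo/]

Answer: [dig, dretrun/, flenumo/]


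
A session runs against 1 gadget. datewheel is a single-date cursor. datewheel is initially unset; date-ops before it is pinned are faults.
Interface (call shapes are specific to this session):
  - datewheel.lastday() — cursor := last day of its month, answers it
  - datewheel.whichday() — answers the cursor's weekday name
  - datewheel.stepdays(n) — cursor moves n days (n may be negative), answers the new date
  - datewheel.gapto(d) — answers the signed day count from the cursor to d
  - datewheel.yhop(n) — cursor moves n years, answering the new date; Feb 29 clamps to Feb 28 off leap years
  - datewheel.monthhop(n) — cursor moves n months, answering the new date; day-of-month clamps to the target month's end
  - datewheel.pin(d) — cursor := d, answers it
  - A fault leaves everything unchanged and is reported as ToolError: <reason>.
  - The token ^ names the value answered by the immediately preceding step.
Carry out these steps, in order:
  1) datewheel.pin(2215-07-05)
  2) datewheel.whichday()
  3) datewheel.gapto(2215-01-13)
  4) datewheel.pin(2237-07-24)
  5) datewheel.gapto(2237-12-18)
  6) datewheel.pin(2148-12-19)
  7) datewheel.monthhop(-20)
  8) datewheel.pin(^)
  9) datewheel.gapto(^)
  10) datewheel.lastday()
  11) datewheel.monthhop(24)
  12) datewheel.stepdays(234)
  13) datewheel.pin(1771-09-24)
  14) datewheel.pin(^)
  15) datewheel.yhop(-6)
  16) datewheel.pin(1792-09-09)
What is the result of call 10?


~$ datewheel.pin 2215-07-05
[out] 2215-07-05
~$ datewheel.whichday
[out] Wednesday
~$ datewheel.gapto 2215-01-13
[out] -173
~$ datewheel.pin 2237-07-24
[out] 2237-07-24
~$ datewheel.gapto 2237-12-18
[out] 147
~$ datewheel.pin 2148-12-19
[out] 2148-12-19
~$ datewheel.monthhop -20
[out] 2147-04-19
~$ datewheel.pin ^
[out] 2147-04-19
~$ datewheel.gapto ^
[out] 0
~$ datewheel.lastday
[out] 2147-04-30
~$ datewheel.monthhop 24
[out] 2149-04-30
~$ datewheel.stepdays 234
[out] 2149-12-20
~$ datewheel.pin 1771-09-24
[out] 1771-09-24
~$ datewheel.pin ^
[out] 1771-09-24
~$ datewheel.yhop -6
[out] 1765-09-24
~$ datewheel.pin 1792-09-09
[out] 1792-09-09

Answer: 2147-04-30


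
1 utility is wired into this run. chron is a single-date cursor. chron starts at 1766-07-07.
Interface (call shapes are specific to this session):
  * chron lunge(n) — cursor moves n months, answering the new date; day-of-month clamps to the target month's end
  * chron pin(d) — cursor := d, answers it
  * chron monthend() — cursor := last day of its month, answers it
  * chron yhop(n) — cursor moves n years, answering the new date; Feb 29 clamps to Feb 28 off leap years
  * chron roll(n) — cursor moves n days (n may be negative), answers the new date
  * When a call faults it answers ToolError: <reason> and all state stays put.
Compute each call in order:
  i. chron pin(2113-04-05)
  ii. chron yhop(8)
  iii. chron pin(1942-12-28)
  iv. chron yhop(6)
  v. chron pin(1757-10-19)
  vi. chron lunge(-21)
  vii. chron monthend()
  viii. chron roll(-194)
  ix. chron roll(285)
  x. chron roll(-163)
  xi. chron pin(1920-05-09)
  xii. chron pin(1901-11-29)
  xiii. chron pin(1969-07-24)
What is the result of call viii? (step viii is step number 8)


Answer: 1755-07-21

Derivation:
·→ chron pin(d=2113-04-05)
·← 2113-04-05
·→ chron yhop(n=8)
·← 2121-04-05
·→ chron pin(d=1942-12-28)
·← 1942-12-28
·→ chron yhop(n=6)
·← 1948-12-28
·→ chron pin(d=1757-10-19)
·← 1757-10-19
·→ chron lunge(n=-21)
·← 1756-01-19
·→ chron monthend()
·← 1756-01-31
·→ chron roll(n=-194)
·← 1755-07-21
·→ chron roll(n=285)
·← 1756-05-01
·→ chron roll(n=-163)
·← 1755-11-20
·→ chron pin(d=1920-05-09)
·← 1920-05-09
·→ chron pin(d=1901-11-29)
·← 1901-11-29
·→ chron pin(d=1969-07-24)
·← 1969-07-24


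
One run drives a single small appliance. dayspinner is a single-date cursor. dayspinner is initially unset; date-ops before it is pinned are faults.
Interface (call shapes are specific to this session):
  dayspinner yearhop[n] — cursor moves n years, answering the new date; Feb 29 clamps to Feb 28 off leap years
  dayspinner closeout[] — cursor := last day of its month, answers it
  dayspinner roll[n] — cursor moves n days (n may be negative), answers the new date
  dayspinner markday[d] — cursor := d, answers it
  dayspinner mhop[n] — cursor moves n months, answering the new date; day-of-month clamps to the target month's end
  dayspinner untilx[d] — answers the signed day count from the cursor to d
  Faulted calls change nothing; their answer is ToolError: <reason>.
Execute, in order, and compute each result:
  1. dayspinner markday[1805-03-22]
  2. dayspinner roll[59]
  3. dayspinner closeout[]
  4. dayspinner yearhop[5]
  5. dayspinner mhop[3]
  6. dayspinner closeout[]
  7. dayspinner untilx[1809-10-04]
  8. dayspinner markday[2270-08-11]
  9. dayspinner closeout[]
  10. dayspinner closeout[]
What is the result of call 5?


>>> dayspinner markday d='1805-03-22'
[out] 1805-03-22
>>> dayspinner roll n='59'
[out] 1805-05-20
>>> dayspinner closeout
[out] 1805-05-31
>>> dayspinner yearhop n='5'
[out] 1810-05-31
>>> dayspinner mhop n='3'
[out] 1810-08-31
>>> dayspinner closeout
[out] 1810-08-31
>>> dayspinner untilx d='1809-10-04'
[out] -331
>>> dayspinner markday d='2270-08-11'
[out] 2270-08-11
>>> dayspinner closeout
[out] 2270-08-31
>>> dayspinner closeout
[out] 2270-08-31

Answer: 1810-08-31


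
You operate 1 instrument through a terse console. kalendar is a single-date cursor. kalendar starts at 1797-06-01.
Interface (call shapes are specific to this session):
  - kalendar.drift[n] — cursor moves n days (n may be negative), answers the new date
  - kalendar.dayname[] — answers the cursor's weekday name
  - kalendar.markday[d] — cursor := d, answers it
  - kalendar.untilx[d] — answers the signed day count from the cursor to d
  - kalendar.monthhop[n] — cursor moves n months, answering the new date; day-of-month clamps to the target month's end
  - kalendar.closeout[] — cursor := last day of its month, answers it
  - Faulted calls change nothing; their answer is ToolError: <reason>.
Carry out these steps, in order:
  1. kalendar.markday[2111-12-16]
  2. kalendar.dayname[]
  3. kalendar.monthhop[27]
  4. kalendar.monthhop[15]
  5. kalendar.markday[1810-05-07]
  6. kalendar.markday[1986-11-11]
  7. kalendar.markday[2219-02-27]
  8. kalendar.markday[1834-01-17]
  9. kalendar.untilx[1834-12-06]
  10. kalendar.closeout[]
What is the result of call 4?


Answer: 2115-06-16

Derivation:
Step: kalendar.markday[d: 2111-12-16]
Result: 2111-12-16
Step: kalendar.dayname[]
Result: Wednesday
Step: kalendar.monthhop[n: 27]
Result: 2114-03-16
Step: kalendar.monthhop[n: 15]
Result: 2115-06-16
Step: kalendar.markday[d: 1810-05-07]
Result: 1810-05-07
Step: kalendar.markday[d: 1986-11-11]
Result: 1986-11-11
Step: kalendar.markday[d: 2219-02-27]
Result: 2219-02-27
Step: kalendar.markday[d: 1834-01-17]
Result: 1834-01-17
Step: kalendar.untilx[d: 1834-12-06]
Result: 323
Step: kalendar.closeout[]
Result: 1834-01-31


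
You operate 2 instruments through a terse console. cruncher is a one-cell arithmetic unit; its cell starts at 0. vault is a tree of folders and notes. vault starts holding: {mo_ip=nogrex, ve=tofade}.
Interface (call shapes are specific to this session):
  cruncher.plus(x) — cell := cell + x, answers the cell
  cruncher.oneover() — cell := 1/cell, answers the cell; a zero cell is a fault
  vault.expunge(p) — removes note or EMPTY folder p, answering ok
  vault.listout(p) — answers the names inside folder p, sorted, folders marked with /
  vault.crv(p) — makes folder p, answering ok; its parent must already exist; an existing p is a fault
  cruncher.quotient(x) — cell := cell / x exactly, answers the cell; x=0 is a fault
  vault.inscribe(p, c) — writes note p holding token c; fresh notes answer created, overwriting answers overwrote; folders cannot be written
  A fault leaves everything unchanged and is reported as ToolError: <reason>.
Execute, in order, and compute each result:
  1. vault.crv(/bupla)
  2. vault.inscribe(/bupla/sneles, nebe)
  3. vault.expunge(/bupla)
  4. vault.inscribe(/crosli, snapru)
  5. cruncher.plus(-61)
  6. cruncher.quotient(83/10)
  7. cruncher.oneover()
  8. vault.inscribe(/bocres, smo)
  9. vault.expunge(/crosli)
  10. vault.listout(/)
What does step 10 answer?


CALL crv[p=/bupla]
RET  ok
CALL inscribe[p=/bupla/sneles; c=nebe]
RET  created
CALL expunge[p=/bupla]
RET  ToolError: not empty
CALL inscribe[p=/crosli; c=snapru]
RET  created
CALL plus[x=-61]
RET  -61
CALL quotient[x=83/10]
RET  -610/83
CALL oneover[]
RET  -83/610
CALL inscribe[p=/bocres; c=smo]
RET  created
CALL expunge[p=/crosli]
RET  ok
CALL listout[p=/]
RET  [bocres, bupla/, mo_ip, ve]

Answer: [bocres, bupla/, mo_ip, ve]


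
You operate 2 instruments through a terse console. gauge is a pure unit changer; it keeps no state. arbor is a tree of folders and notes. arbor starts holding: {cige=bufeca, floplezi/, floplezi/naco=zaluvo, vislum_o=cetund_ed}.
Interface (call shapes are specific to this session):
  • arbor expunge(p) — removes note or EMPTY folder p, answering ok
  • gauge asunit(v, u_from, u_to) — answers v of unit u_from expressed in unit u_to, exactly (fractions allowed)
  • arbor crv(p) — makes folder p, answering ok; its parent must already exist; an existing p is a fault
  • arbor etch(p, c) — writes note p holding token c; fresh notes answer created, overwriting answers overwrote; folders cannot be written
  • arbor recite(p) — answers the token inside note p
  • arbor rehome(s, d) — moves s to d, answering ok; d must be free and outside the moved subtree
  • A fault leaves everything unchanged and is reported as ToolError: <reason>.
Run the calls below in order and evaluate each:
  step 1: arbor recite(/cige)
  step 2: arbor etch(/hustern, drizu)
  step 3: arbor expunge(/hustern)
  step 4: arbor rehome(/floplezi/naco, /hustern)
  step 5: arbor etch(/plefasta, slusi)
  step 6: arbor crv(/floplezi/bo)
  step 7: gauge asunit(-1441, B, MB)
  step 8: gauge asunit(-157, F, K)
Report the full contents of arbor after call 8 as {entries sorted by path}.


Answer: {cige=bufeca, floplezi/, floplezi/bo/, hustern=zaluvo, plefasta=slusi, vislum_o=cetund_ed}

Derivation:
% arbor recite /cige
:: bufeca
% arbor etch /hustern drizu
:: created
% arbor expunge /hustern
:: ok
% arbor rehome /floplezi/naco /hustern
:: ok
% arbor etch /plefasta slusi
:: created
% arbor crv /floplezi/bo
:: ok
% gauge asunit -1441 B MB
:: -1441/1000000
% gauge asunit -157 F K
:: 3363/20


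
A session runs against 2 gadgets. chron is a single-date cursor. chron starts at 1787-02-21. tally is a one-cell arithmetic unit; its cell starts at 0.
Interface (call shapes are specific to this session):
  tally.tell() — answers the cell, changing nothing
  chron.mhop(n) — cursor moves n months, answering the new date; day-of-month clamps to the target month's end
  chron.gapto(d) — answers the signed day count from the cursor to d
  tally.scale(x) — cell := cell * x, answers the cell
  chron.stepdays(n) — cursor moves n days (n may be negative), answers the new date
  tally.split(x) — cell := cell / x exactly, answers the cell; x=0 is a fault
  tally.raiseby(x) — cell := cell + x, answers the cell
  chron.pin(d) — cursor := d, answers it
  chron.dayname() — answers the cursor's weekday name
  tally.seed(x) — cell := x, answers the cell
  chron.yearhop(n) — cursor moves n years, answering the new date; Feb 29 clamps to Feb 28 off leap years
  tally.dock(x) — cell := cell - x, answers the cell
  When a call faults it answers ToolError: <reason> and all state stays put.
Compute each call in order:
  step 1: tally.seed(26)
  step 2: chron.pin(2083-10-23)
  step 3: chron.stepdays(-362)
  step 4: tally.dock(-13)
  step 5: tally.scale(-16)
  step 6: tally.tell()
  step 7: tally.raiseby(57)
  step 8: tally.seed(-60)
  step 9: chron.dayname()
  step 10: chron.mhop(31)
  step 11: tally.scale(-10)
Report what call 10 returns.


Answer: 2085-05-26

Derivation:
Then tally.seed using x: 26, and get 26.
Calling chron.pin using d: 2083-10-23, giving 2083-10-23.
I call chron.stepdays using n: -362, yielding 2082-10-26.
I use tally.dock using x: -13, which returns 39.
Calling tally.scale using x: -16, and see -624.
I run tally.tell, — result: -624.
Invoking tally.raiseby using x: 57, yielding -567.
Then tally.seed using x: -60, which returns -60.
I call chron.dayname(), which returns Monday.
I call chron.mhop using n: 31, → 2085-05-26.
I try tally.scale using x: -10: 600.


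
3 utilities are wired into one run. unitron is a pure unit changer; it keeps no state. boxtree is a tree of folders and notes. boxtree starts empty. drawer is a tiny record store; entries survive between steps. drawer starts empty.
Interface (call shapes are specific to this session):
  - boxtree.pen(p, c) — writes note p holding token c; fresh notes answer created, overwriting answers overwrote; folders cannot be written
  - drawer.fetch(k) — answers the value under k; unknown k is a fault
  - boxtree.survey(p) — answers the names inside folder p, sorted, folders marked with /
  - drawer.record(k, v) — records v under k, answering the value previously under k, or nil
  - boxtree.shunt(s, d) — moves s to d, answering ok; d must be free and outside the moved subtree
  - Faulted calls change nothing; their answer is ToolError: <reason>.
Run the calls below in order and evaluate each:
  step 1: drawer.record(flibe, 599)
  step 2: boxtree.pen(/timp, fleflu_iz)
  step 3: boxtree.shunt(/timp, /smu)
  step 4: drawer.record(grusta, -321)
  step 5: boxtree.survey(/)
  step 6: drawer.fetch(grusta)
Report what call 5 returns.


Answer: [smu]

Derivation:
Invoking drawer.record passing flibe, 599, — result: nil.
Calling boxtree.pen passing /timp, fleflu_iz: created.
I invoke boxtree.shunt passing /timp, /smu, — result: ok.
Next I call drawer.record passing grusta, -321, which returns nil.
Now I run boxtree.survey passing /, giving [smu].
Invoking drawer.fetch passing grusta, yielding -321.
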